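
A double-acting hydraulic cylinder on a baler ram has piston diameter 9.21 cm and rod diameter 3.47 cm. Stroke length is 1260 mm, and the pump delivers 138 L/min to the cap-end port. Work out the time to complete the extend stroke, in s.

Cap-side area A_cap = π/4 × (9.21 cm)² = 66.62 cm^2
Swept volume V = A × L; t = V / Q = A·L / Q

t ≈ 3.65 s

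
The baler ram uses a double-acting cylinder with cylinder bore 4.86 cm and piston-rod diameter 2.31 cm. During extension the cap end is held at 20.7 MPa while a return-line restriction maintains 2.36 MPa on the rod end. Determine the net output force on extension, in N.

F ≈ 35000 N

Cap-side area A_cap = π/4 × (4.86 cm)² = 18.55 cm^2
Rod-side annular area A_ann = π/4 × (4.86² − 2.31²) = 14.36 cm^2
Net thrust = P_cap·A_cap − P_rod·A_ann = 38400 N − 3389 N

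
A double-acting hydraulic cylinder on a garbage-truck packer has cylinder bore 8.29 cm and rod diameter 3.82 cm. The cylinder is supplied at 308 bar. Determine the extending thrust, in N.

F ≈ 1.66e5 N

Cap-side area A_cap = π/4 × (8.29 cm)² = 53.98 cm^2
F = P × A_cap = 308 bar × A_cap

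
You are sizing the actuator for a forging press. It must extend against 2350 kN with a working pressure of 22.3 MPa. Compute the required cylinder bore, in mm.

Extension force acts on the full piston face: F = P × (π/4)D².
D = √(4F / (πP)) = √(4 × 2350 kN / (π × 22.3 MPa))

D ≈ 366 mm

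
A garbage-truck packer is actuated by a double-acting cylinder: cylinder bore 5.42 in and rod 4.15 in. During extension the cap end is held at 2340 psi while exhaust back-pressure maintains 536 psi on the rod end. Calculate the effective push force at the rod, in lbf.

Cap-side area A_cap = π/4 × (5.42 in)² = 23.07 in^2
Rod-side annular area A_ann = π/4 × (5.42² − 4.15²) = 9.546 in^2
Net thrust = P_cap·A_cap − P_rod·A_ann = 53990 lbf − 5116 lbf

F ≈ 48900 lbf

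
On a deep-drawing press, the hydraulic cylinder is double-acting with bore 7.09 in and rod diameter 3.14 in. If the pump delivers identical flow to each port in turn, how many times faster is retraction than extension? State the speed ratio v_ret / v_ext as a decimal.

Cap-side area A_cap = π/4 × (7.09 in)² = 39.48 in^2
Rod-side annular area A_ann = π/4 × (7.09² − 3.14²) = 31.74 in^2
For equal Q, v ∝ 1/A, so v_ret/v_ext = A_cap/A_ann.

v_ret/v_ext ≈ 1.24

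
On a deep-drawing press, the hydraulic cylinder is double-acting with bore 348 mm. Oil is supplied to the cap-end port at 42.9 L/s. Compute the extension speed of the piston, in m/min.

Cap-side area A_cap = π/4 × (348 mm)² = 95110 mm^2
v = Q / A

v ≈ 27.1 m/min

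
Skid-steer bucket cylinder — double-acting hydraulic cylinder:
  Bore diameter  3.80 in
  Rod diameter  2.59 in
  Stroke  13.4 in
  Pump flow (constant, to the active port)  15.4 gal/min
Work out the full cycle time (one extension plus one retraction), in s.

t ≈ 3.94 s

Cap-side area A_cap = π/4 × (3.80 in)² = 11.34 in^2
Rod-side annular area A_ann = π/4 × (3.80² − 2.59²) = 6.073 in^2
t_ext = A_cap·L/Q = 2.563 s
t_ret = A_ann·L/Q = 1.372 s
t_cycle = t_ext + t_ret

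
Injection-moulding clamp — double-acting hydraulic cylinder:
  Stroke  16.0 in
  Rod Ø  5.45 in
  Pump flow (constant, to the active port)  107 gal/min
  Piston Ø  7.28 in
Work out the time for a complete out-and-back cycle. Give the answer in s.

t ≈ 2.33 s

Cap-side area A_cap = π/4 × (7.28 in)² = 41.62 in^2
Rod-side annular area A_ann = π/4 × (7.28² − 5.45²) = 18.30 in^2
t_ext = A_cap·L/Q = 1.617 s
t_ret = A_ann·L/Q = 0.7106 s
t_cycle = t_ext + t_ret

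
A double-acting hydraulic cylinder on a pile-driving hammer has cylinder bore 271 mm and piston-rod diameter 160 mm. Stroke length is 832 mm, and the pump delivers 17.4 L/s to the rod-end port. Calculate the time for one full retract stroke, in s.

Rod-side annular area A_ann = π/4 × (271² − 160²) = 37570 mm^2
Swept volume V = A × L; t = V / Q = A·L / Q

t ≈ 1.80 s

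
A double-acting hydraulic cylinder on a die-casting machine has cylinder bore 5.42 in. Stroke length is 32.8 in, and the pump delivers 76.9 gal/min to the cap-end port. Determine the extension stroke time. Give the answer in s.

t ≈ 2.56 s

Cap-side area A_cap = π/4 × (5.42 in)² = 23.07 in^2
Swept volume V = A × L; t = V / Q = A·L / Q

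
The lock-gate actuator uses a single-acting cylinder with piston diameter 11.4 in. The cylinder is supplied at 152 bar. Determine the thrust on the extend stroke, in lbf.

F ≈ 2.25e5 lbf

Cap-side area A_cap = π/4 × (11.4 in)² = 102.1 in^2
F = P × A_cap = 152 bar × A_cap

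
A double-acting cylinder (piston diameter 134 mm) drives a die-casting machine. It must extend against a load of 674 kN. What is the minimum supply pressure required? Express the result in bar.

Cap-side area A_cap = π/4 × (134 mm)² = 14100 mm^2
P = F / A = 674 kN / A

P ≈ 478 bar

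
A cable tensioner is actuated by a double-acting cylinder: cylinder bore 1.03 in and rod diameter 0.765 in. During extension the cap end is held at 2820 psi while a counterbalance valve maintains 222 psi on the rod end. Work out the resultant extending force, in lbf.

Cap-side area A_cap = π/4 × (1.03 in)² = 0.8332 in^2
Rod-side annular area A_ann = π/4 × (1.03² − 0.765²) = 0.3736 in^2
Net thrust = P_cap·A_cap − P_rod·A_ann = 2350 lbf − 82.94 lbf

F ≈ 2270 lbf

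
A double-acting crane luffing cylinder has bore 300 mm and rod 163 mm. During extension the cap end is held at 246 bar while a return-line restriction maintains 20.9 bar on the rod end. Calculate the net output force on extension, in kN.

Cap-side area A_cap = π/4 × (300 mm)² = 70690 mm^2
Rod-side annular area A_ann = π/4 × (300² − 163²) = 49820 mm^2
Net thrust = P_cap·A_cap − P_rod·A_ann = 1739 kN − 104.1 kN

F ≈ 1630 kN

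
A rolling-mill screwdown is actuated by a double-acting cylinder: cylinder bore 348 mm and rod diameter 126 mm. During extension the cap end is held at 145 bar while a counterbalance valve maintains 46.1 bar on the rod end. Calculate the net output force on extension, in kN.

Cap-side area A_cap = π/4 × (348 mm)² = 95110 mm^2
Rod-side annular area A_ann = π/4 × (348² − 126²) = 82650 mm^2
Net thrust = P_cap·A_cap − P_rod·A_ann = 1379 kN − 381.0 kN

F ≈ 998 kN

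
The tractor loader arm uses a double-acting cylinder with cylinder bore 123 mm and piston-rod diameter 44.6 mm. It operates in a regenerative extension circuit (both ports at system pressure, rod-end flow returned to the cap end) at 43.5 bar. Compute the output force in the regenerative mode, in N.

With equal pressure on both faces, forces on the annular region cancel; the net push is pressure × rod cross-section.
Rod cross-section A_rod = π/4 × (44.6 mm)² = 1562 mm^2
F = P × A_rod

F ≈ 6800 N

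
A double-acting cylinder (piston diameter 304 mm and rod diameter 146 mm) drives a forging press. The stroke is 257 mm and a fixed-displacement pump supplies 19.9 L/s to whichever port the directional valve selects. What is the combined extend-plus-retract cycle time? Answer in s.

t ≈ 1.66 s

Cap-side area A_cap = π/4 × (304 mm)² = 72580 mm^2
Rod-side annular area A_ann = π/4 × (304² − 146²) = 55840 mm^2
t_ext = A_cap·L/Q = 0.9374 s
t_ret = A_ann·L/Q = 0.7212 s
t_cycle = t_ext + t_ret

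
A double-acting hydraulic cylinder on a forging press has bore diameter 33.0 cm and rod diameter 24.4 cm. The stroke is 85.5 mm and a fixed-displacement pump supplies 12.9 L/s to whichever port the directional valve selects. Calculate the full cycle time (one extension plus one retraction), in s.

Cap-side area A_cap = π/4 × (33.0 cm)² = 855.3 cm^2
Rod-side annular area A_ann = π/4 × (33.0² − 24.4²) = 387.7 cm^2
t_ext = A_cap·L/Q = 0.5669 s
t_ret = A_ann·L/Q = 0.2570 s
t_cycle = t_ext + t_ret

t ≈ 0.824 s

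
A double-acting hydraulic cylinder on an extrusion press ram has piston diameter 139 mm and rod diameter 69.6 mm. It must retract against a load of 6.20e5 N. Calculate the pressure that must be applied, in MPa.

Rod-side annular area A_ann = π/4 × (139² − 69.6²) = 11370 mm^2
Retraction: pressure acts on the annular area.
P = F / A = 6.20e5 N / A

P ≈ 54.5 MPa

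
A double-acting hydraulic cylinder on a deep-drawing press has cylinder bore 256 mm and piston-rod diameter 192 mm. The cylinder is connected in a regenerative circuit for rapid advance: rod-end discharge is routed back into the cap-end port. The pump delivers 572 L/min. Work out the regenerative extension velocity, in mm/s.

In regeneration the rod-end outflow joins the pump flow into the cap end, so the net volume the pump must supply per unit advance equals the rod cross-section area.
Rod cross-section A_rod = π/4 × (192 mm)² = 28950 mm^2
v = Q_pump / A_rod

v ≈ 329 mm/s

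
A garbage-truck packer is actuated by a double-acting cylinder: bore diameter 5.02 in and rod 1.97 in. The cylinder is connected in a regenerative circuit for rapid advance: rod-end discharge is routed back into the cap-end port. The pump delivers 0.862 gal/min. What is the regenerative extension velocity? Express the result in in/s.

In regeneration the rod-end outflow joins the pump flow into the cap end, so the net volume the pump must supply per unit advance equals the rod cross-section area.
Rod cross-section A_rod = π/4 × (1.97 in)² = 3.048 in^2
v = Q_pump / A_rod

v ≈ 1.09 in/s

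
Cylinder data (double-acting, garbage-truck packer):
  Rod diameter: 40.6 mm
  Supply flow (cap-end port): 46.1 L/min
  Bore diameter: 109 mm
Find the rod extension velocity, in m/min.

v ≈ 4.94 m/min

Cap-side area A_cap = π/4 × (109 mm)² = 9331 mm^2
v = Q / A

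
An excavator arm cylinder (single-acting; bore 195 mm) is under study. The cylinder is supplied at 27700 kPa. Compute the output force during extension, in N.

F ≈ 8.27e5 N

Cap-side area A_cap = π/4 × (195 mm)² = 29860 mm^2
F = P × A_cap = 27700 kPa × A_cap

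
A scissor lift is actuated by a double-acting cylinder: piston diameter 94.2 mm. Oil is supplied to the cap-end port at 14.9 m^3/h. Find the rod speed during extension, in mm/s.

Cap-side area A_cap = π/4 × (94.2 mm)² = 6969 mm^2
v = Q / A

v ≈ 594 mm/s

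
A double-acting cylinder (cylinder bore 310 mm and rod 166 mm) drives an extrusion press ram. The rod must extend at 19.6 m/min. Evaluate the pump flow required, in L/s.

Q ≈ 24.7 L/s

Cap-side area A_cap = π/4 × (310 mm)² = 75480 mm^2
Q = A × v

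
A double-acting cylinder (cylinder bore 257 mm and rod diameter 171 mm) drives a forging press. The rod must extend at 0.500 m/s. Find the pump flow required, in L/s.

Q ≈ 25.9 L/s

Cap-side area A_cap = π/4 × (257 mm)² = 51870 mm^2
Q = A × v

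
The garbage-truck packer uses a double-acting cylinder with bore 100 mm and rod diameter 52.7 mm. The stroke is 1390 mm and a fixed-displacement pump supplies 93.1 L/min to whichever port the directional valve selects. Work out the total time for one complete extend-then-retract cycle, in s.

t ≈ 12.1 s

Cap-side area A_cap = π/4 × (100 mm)² = 7854 mm^2
Rod-side annular area A_ann = π/4 × (100² − 52.7²) = 5673 mm^2
t_ext = A_cap·L/Q = 7.036 s
t_ret = A_ann·L/Q = 5.082 s
t_cycle = t_ext + t_ret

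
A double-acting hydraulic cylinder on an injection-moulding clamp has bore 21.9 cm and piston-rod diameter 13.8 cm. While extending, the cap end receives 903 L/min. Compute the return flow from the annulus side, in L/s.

Q_out ≈ 9.07 L/s

Cap-side area A_cap = π/4 × (21.9 cm)² = 376.7 cm^2
Rod-side annular area A_ann = π/4 × (21.9² − 13.8²) = 227.1 cm^2
Piston speed v = Q_in/A_cap; rod-end outflow Q_out = v × A_ann = Q_in × A_ann/A_cap.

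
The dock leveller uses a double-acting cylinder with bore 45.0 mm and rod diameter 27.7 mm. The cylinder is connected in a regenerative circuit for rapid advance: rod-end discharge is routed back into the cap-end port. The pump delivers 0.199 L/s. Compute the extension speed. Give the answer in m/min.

In regeneration the rod-end outflow joins the pump flow into the cap end, so the net volume the pump must supply per unit advance equals the rod cross-section area.
Rod cross-section A_rod = π/4 × (27.7 mm)² = 602.6 mm^2
v = Q_pump / A_rod

v ≈ 19.8 m/min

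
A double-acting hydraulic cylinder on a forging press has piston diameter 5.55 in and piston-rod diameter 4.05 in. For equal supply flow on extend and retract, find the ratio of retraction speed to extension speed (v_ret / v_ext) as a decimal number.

Cap-side area A_cap = π/4 × (5.55 in)² = 24.19 in^2
Rod-side annular area A_ann = π/4 × (5.55² − 4.05²) = 11.31 in^2
For equal Q, v ∝ 1/A, so v_ret/v_ext = A_cap/A_ann.

v_ret/v_ext ≈ 2.14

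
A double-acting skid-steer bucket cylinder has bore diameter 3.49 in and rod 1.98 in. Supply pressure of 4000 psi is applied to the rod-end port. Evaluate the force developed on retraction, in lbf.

Rod-side annular area A_ann = π/4 × (3.49² − 1.98²) = 6.487 in^2
On retraction the pressure acts on the annular area (bore minus rod).
F = P × A_ann

F ≈ 25900 lbf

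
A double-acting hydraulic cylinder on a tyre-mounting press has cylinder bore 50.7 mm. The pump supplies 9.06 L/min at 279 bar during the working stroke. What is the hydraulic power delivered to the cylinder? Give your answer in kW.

W ≈ 4.21 kW

Hydraulic power = P × Q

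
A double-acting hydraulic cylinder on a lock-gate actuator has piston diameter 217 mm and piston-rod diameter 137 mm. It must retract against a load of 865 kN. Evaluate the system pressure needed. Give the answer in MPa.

Rod-side annular area A_ann = π/4 × (217² − 137²) = 22240 mm^2
Retraction: pressure acts on the annular area.
P = F / A = 865 kN / A

P ≈ 38.9 MPa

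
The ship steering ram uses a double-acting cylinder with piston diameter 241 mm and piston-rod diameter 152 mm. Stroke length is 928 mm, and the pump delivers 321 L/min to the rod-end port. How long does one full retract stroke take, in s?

t ≈ 4.77 s

Rod-side annular area A_ann = π/4 × (241² − 152²) = 27470 mm^2
Swept volume V = A × L; t = V / Q = A·L / Q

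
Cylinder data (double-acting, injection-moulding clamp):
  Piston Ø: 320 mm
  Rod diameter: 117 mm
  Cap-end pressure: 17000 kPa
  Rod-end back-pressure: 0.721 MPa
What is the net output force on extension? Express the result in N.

F ≈ 1.32e6 N

Cap-side area A_cap = π/4 × (320 mm)² = 80420 mm^2
Rod-side annular area A_ann = π/4 × (320² − 117²) = 69670 mm^2
Net thrust = P_cap·A_cap − P_rod·A_ann = 1.367e6 N − 50230 N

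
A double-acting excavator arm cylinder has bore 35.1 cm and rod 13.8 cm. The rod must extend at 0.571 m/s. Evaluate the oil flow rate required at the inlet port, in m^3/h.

Q ≈ 199 m^3/h

Cap-side area A_cap = π/4 × (35.1 cm)² = 967.6 cm^2
Q = A × v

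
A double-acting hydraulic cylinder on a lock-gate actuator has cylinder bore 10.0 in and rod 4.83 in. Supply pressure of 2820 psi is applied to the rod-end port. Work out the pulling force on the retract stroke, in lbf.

Rod-side annular area A_ann = π/4 × (10.0² − 4.83²) = 60.22 in^2
On retraction the pressure acts on the annular area (bore minus rod).
F = P × A_ann

F ≈ 1.70e5 lbf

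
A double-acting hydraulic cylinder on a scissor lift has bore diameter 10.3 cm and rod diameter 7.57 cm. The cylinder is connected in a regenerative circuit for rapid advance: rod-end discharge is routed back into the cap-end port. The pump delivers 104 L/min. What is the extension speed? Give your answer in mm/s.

In regeneration the rod-end outflow joins the pump flow into the cap end, so the net volume the pump must supply per unit advance equals the rod cross-section area.
Rod cross-section A_rod = π/4 × (7.57 cm)² = 45.01 cm^2
v = Q_pump / A_rod

v ≈ 385 mm/s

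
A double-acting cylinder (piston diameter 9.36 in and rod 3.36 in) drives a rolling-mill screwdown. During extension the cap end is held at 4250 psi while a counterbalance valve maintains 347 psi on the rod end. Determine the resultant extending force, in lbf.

F ≈ 2.72e5 lbf

Cap-side area A_cap = π/4 × (9.36 in)² = 68.81 in^2
Rod-side annular area A_ann = π/4 × (9.36² − 3.36²) = 59.94 in^2
Net thrust = P_cap·A_cap − P_rod·A_ann = 2.924e5 lbf − 20800 lbf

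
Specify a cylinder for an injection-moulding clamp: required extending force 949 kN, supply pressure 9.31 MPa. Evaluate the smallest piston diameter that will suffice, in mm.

D ≈ 360 mm

Extension force acts on the full piston face: F = P × (π/4)D².
D = √(4F / (πP)) = √(4 × 949 kN / (π × 9.31 MPa))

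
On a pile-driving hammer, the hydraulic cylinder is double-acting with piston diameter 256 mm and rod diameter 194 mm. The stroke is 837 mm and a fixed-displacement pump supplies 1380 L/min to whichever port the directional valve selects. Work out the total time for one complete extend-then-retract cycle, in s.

Cap-side area A_cap = π/4 × (256 mm)² = 51470 mm^2
Rod-side annular area A_ann = π/4 × (256² − 194²) = 21910 mm^2
t_ext = A_cap·L/Q = 1.873 s
t_ret = A_ann·L/Q = 0.7974 s
t_cycle = t_ext + t_ret

t ≈ 2.67 s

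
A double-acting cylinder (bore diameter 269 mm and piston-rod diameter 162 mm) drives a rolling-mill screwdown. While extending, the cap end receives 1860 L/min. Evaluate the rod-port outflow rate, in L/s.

Q_out ≈ 19.8 L/s

Cap-side area A_cap = π/4 × (269 mm)² = 56830 mm^2
Rod-side annular area A_ann = π/4 × (269² − 162²) = 36220 mm^2
Piston speed v = Q_in/A_cap; rod-end outflow Q_out = v × A_ann = Q_in × A_ann/A_cap.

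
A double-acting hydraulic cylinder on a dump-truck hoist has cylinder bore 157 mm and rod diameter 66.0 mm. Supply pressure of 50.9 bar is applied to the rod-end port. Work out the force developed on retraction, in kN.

Rod-side annular area A_ann = π/4 × (157² − 66.0²) = 15940 mm^2
On retraction the pressure acts on the annular area (bore minus rod).
F = P × A_ann

F ≈ 81.1 kN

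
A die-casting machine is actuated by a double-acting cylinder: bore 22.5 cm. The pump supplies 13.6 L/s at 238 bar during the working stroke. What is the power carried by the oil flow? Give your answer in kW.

Hydraulic power = P × Q

W ≈ 324 kW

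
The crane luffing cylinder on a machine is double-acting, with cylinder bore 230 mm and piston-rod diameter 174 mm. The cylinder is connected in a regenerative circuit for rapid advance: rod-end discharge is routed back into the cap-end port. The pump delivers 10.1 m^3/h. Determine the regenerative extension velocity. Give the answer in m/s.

v ≈ 0.118 m/s

In regeneration the rod-end outflow joins the pump flow into the cap end, so the net volume the pump must supply per unit advance equals the rod cross-section area.
Rod cross-section A_rod = π/4 × (174 mm)² = 23780 mm^2
v = Q_pump / A_rod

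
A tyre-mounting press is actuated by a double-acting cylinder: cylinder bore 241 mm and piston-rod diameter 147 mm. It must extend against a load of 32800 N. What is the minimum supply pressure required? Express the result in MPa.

P ≈ 0.719 MPa

Cap-side area A_cap = π/4 × (241 mm)² = 45620 mm^2
P = F / A = 32800 N / A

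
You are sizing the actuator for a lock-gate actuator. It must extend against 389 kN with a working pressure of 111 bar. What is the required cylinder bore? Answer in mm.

Extension force acts on the full piston face: F = P × (π/4)D².
D = √(4F / (πP)) = √(4 × 389 kN / (π × 111 bar))

D ≈ 211 mm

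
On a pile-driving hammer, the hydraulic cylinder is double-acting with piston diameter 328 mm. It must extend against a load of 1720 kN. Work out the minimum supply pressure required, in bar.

Cap-side area A_cap = π/4 × (328 mm)² = 84500 mm^2
P = F / A = 1720 kN / A

P ≈ 204 bar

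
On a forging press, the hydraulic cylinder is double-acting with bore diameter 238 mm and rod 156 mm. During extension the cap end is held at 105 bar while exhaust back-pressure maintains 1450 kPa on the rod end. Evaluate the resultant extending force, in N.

Cap-side area A_cap = π/4 × (238 mm)² = 44490 mm^2
Rod-side annular area A_ann = π/4 × (238² − 156²) = 25370 mm^2
Net thrust = P_cap·A_cap − P_rod·A_ann = 4.671e5 N − 36790 N

F ≈ 4.30e5 N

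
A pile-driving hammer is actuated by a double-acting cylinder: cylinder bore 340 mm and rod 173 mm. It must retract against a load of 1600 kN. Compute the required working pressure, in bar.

Rod-side annular area A_ann = π/4 × (340² − 173²) = 67290 mm^2
Retraction: pressure acts on the annular area.
P = F / A = 1600 kN / A

P ≈ 238 bar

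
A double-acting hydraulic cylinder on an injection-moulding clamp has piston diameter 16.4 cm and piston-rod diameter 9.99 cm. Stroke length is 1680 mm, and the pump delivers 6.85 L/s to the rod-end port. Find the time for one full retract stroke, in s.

Rod-side annular area A_ann = π/4 × (16.4² − 9.99²) = 132.9 cm^2
Swept volume V = A × L; t = V / Q = A·L / Q

t ≈ 3.26 s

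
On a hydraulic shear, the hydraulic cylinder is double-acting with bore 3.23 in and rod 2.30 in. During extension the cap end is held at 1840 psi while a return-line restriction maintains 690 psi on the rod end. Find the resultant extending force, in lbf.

F ≈ 12300 lbf

Cap-side area A_cap = π/4 × (3.23 in)² = 8.194 in^2
Rod-side annular area A_ann = π/4 × (3.23² − 2.30²) = 4.039 in^2
Net thrust = P_cap·A_cap − P_rod·A_ann = 15080 lbf − 2787 lbf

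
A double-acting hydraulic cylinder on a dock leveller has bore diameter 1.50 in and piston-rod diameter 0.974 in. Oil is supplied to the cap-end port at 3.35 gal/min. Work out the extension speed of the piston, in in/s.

v ≈ 7.30 in/s

Cap-side area A_cap = π/4 × (1.50 in)² = 1.767 in^2
v = Q / A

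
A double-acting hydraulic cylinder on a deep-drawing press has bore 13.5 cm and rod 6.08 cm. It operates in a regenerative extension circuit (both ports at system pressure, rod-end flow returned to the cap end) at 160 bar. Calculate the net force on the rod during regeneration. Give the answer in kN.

With equal pressure on both faces, forces on the annular region cancel; the net push is pressure × rod cross-section.
Rod cross-section A_rod = π/4 × (6.08 cm)² = 29.03 cm^2
F = P × A_rod

F ≈ 46.5 kN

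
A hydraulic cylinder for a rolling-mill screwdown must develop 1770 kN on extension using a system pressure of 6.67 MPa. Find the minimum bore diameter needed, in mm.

D ≈ 581 mm

Extension force acts on the full piston face: F = P × (π/4)D².
D = √(4F / (πP)) = √(4 × 1770 kN / (π × 6.67 MPa))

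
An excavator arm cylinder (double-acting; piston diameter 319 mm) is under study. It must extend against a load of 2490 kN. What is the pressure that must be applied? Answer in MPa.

Cap-side area A_cap = π/4 × (319 mm)² = 79920 mm^2
P = F / A = 2490 kN / A

P ≈ 31.2 MPa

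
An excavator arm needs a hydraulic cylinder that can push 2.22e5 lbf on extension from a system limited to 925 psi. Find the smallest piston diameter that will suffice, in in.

Extension force acts on the full piston face: F = P × (π/4)D².
D = √(4F / (πP)) = √(4 × 2.22e5 lbf / (π × 925 psi))

D ≈ 17.5 in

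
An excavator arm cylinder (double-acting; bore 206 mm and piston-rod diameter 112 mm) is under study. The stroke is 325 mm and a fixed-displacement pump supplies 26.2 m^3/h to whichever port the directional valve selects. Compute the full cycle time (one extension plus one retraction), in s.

Cap-side area A_cap = π/4 × (206 mm)² = 33330 mm^2
Rod-side annular area A_ann = π/4 × (206² − 112²) = 23480 mm^2
t_ext = A_cap·L/Q = 1.488 s
t_ret = A_ann·L/Q = 1.048 s
t_cycle = t_ext + t_ret

t ≈ 2.54 s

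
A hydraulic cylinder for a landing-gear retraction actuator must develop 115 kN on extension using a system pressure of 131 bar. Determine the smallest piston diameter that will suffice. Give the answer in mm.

D ≈ 106 mm

Extension force acts on the full piston face: F = P × (π/4)D².
D = √(4F / (πP)) = √(4 × 115 kN / (π × 131 bar))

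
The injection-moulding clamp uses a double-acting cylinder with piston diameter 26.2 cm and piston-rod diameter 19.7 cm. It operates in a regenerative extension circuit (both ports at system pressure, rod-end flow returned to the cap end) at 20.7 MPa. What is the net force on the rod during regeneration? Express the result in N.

F ≈ 6.31e5 N

With equal pressure on both faces, forces on the annular region cancel; the net push is pressure × rod cross-section.
Rod cross-section A_rod = π/4 × (19.7 cm)² = 304.8 cm^2
F = P × A_rod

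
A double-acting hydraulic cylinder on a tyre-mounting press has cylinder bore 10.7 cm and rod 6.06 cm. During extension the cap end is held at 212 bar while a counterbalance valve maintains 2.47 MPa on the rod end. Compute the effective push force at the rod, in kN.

F ≈ 176 kN

Cap-side area A_cap = π/4 × (10.7 cm)² = 89.92 cm^2
Rod-side annular area A_ann = π/4 × (10.7² − 6.06²) = 61.08 cm^2
Net thrust = P_cap·A_cap − P_rod·A_ann = 190.6 kN − 15.09 kN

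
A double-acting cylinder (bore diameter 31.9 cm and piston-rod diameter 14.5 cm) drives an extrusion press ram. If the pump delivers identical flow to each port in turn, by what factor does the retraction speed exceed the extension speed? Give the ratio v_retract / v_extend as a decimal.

Cap-side area A_cap = π/4 × (31.9 cm)² = 799.2 cm^2
Rod-side annular area A_ann = π/4 × (31.9² − 14.5²) = 634.1 cm^2
For equal Q, v ∝ 1/A, so v_ret/v_ext = A_cap/A_ann.

v_ret/v_ext ≈ 1.26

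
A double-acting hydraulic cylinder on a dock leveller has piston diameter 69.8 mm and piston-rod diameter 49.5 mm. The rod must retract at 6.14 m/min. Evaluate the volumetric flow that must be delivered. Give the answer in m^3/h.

Rod-side annular area A_ann = π/4 × (69.8² − 49.5²) = 1902 mm^2
Q = A × v

Q ≈ 0.701 m^3/h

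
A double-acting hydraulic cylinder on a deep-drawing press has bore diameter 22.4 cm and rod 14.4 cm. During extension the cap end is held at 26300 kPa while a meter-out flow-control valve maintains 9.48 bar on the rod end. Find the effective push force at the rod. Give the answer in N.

Cap-side area A_cap = π/4 × (22.4 cm)² = 394.1 cm^2
Rod-side annular area A_ann = π/4 × (22.4² − 14.4²) = 231.2 cm^2
Net thrust = P_cap·A_cap − P_rod·A_ann = 1.036e6 N − 21920 N

F ≈ 1.01e6 N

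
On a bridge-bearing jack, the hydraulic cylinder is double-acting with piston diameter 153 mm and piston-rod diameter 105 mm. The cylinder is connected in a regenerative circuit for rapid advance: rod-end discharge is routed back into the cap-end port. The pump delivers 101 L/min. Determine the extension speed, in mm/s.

In regeneration the rod-end outflow joins the pump flow into the cap end, so the net volume the pump must supply per unit advance equals the rod cross-section area.
Rod cross-section A_rod = π/4 × (105 mm)² = 8659 mm^2
v = Q_pump / A_rod

v ≈ 194 mm/s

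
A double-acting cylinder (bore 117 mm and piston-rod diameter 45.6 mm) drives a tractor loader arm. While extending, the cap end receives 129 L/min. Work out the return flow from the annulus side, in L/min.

Q_out ≈ 109 L/min

Cap-side area A_cap = π/4 × (117 mm)² = 10750 mm^2
Rod-side annular area A_ann = π/4 × (117² − 45.6²) = 9118 mm^2
Piston speed v = Q_in/A_cap; rod-end outflow Q_out = v × A_ann = Q_in × A_ann/A_cap.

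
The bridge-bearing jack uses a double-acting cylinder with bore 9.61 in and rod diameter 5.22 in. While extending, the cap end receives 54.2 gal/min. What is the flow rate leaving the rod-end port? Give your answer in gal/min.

Cap-side area A_cap = π/4 × (9.61 in)² = 72.53 in^2
Rod-side annular area A_ann = π/4 × (9.61² − 5.22²) = 51.13 in^2
Piston speed v = Q_in/A_cap; rod-end outflow Q_out = v × A_ann = Q_in × A_ann/A_cap.

Q_out ≈ 38.2 gal/min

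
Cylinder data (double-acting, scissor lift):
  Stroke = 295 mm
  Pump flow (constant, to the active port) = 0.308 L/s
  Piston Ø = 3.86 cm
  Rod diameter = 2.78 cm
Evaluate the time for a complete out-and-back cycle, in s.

Cap-side area A_cap = π/4 × (3.86 cm)² = 11.70 cm^2
Rod-side annular area A_ann = π/4 × (3.86² − 2.78²) = 5.632 cm^2
t_ext = A_cap·L/Q = 1.121 s
t_ret = A_ann·L/Q = 0.5395 s
t_cycle = t_ext + t_ret

t ≈ 1.66 s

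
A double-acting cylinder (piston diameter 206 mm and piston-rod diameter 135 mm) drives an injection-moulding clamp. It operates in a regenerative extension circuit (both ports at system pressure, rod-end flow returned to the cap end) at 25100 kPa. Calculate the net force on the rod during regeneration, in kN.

With equal pressure on both faces, forces on the annular region cancel; the net push is pressure × rod cross-section.
Rod cross-section A_rod = π/4 × (135 mm)² = 14310 mm^2
F = P × A_rod

F ≈ 359 kN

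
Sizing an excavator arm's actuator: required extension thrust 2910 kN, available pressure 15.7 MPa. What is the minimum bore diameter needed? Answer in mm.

D ≈ 486 mm

Extension force acts on the full piston face: F = P × (π/4)D².
D = √(4F / (πP)) = √(4 × 2910 kN / (π × 15.7 MPa))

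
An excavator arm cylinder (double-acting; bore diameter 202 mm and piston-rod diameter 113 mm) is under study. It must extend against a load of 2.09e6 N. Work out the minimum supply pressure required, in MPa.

P ≈ 65.2 MPa

Cap-side area A_cap = π/4 × (202 mm)² = 32050 mm^2
P = F / A = 2.09e6 N / A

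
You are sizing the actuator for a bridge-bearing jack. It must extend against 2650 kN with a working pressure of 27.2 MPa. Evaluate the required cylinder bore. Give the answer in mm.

D ≈ 352 mm

Extension force acts on the full piston face: F = P × (π/4)D².
D = √(4F / (πP)) = √(4 × 2650 kN / (π × 27.2 MPa))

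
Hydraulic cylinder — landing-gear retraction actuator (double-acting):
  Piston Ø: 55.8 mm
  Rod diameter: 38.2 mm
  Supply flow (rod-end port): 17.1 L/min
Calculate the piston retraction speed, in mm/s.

Rod-side annular area A_ann = π/4 × (55.8² − 38.2²) = 1299 mm^2
Flow into the rod-end port fills the annular volume.
v = Q / A

v ≈ 219 mm/s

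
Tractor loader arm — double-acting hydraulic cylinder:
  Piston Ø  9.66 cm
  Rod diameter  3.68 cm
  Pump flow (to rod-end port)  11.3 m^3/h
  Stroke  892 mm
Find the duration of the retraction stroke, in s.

t ≈ 1.78 s

Rod-side annular area A_ann = π/4 × (9.66² − 3.68²) = 62.65 cm^2
Swept volume V = A × L; t = V / Q = A·L / Q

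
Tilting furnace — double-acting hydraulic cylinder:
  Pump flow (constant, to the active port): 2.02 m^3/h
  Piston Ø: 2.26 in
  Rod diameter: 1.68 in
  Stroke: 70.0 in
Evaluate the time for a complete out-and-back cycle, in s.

t ≈ 11.9 s

Cap-side area A_cap = π/4 × (2.26 in)² = 4.011 in^2
Rod-side annular area A_ann = π/4 × (2.26² − 1.68²) = 1.795 in^2
t_ext = A_cap·L/Q = 8.201 s
t_ret = A_ann·L/Q = 3.669 s
t_cycle = t_ext + t_ret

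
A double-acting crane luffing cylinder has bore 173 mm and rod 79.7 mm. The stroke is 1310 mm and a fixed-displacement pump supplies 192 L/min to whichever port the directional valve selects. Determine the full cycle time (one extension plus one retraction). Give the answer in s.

t ≈ 17.2 s

Cap-side area A_cap = π/4 × (173 mm)² = 23510 mm^2
Rod-side annular area A_ann = π/4 × (173² − 79.7²) = 18520 mm^2
t_ext = A_cap·L/Q = 9.623 s
t_ret = A_ann·L/Q = 7.581 s
t_cycle = t_ext + t_ret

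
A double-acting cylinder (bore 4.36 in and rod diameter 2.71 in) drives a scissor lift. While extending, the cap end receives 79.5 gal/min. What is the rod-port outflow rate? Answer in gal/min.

Cap-side area A_cap = π/4 × (4.36 in)² = 14.93 in^2
Rod-side annular area A_ann = π/4 × (4.36² − 2.71²) = 9.162 in^2
Piston speed v = Q_in/A_cap; rod-end outflow Q_out = v × A_ann = Q_in × A_ann/A_cap.

Q_out ≈ 48.8 gal/min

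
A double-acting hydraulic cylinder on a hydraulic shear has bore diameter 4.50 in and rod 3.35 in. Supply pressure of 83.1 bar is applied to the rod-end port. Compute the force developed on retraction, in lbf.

Rod-side annular area A_ann = π/4 × (4.50² − 3.35²) = 7.090 in^2
On retraction the pressure acts on the annular area (bore minus rod).
F = P × A_ann

F ≈ 8550 lbf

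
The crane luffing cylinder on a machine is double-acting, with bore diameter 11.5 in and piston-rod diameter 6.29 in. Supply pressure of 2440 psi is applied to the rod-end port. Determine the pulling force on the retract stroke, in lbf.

F ≈ 1.78e5 lbf

Rod-side annular area A_ann = π/4 × (11.5² − 6.29²) = 72.80 in^2
On retraction the pressure acts on the annular area (bore minus rod).
F = P × A_ann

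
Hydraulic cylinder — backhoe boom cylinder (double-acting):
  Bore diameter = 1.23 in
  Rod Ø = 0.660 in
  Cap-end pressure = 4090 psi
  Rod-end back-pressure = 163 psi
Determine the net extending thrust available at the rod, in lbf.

Cap-side area A_cap = π/4 × (1.23 in)² = 1.188 in^2
Rod-side annular area A_ann = π/4 × (1.23² − 0.660²) = 0.8461 in^2
Net thrust = P_cap·A_cap − P_rod·A_ann = 4860 lbf − 137.9 lbf

F ≈ 4720 lbf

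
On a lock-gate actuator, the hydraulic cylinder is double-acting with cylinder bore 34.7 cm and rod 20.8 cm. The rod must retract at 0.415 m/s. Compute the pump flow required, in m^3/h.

Rod-side annular area A_ann = π/4 × (34.7² − 20.8²) = 605.9 cm^2
Q = A × v

Q ≈ 90.5 m^3/h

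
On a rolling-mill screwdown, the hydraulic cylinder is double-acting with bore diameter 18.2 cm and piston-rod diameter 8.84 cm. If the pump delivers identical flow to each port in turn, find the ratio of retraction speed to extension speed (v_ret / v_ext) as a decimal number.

v_ret/v_ext ≈ 1.31

Cap-side area A_cap = π/4 × (18.2 cm)² = 260.2 cm^2
Rod-side annular area A_ann = π/4 × (18.2² − 8.84²) = 198.8 cm^2
For equal Q, v ∝ 1/A, so v_ret/v_ext = A_cap/A_ann.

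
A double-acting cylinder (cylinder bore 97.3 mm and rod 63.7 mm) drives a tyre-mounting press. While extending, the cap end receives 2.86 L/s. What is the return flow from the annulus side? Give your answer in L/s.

Q_out ≈ 1.63 L/s

Cap-side area A_cap = π/4 × (97.3 mm)² = 7436 mm^2
Rod-side annular area A_ann = π/4 × (97.3² − 63.7²) = 4249 mm^2
Piston speed v = Q_in/A_cap; rod-end outflow Q_out = v × A_ann = Q_in × A_ann/A_cap.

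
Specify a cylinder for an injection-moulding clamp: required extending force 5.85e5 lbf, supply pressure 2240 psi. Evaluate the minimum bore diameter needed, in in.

D ≈ 18.2 in

Extension force acts on the full piston face: F = P × (π/4)D².
D = √(4F / (πP)) = √(4 × 5.85e5 lbf / (π × 2240 psi))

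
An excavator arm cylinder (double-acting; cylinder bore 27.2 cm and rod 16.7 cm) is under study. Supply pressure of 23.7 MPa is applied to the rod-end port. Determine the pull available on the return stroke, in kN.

Rod-side annular area A_ann = π/4 × (27.2² − 16.7²) = 362.0 cm^2
On retraction the pressure acts on the annular area (bore minus rod).
F = P × A_ann

F ≈ 858 kN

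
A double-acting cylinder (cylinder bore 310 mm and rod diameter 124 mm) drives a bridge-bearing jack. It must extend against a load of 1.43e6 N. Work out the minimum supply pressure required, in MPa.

P ≈ 18.9 MPa

Cap-side area A_cap = π/4 × (310 mm)² = 75480 mm^2
P = F / A = 1.43e6 N / A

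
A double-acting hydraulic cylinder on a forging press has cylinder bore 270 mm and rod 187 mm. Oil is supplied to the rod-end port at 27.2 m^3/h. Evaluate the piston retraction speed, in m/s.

Rod-side annular area A_ann = π/4 × (270² − 187²) = 29790 mm^2
Flow into the rod-end port fills the annular volume.
v = Q / A

v ≈ 0.254 m/s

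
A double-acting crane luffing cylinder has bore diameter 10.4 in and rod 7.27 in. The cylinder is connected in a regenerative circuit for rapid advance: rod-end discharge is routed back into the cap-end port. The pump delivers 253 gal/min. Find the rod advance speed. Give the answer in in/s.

In regeneration the rod-end outflow joins the pump flow into the cap end, so the net volume the pump must supply per unit advance equals the rod cross-section area.
Rod cross-section A_rod = π/4 × (7.27 in)² = 41.51 in^2
v = Q_pump / A_rod

v ≈ 23.5 in/s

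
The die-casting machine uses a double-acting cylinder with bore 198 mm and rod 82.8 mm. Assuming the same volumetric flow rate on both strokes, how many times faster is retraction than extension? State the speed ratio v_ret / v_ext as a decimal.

v_ret/v_ext ≈ 1.21

Cap-side area A_cap = π/4 × (198 mm)² = 30790 mm^2
Rod-side annular area A_ann = π/4 × (198² − 82.8²) = 25410 mm^2
For equal Q, v ∝ 1/A, so v_ret/v_ext = A_cap/A_ann.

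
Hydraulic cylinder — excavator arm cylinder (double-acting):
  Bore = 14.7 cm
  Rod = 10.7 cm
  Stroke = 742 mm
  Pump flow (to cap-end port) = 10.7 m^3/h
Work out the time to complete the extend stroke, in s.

t ≈ 4.24 s

Cap-side area A_cap = π/4 × (14.7 cm)² = 169.7 cm^2
Swept volume V = A × L; t = V / Q = A·L / Q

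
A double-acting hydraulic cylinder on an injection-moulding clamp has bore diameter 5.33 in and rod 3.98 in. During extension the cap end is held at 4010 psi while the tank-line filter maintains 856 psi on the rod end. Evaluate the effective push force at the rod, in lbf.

Cap-side area A_cap = π/4 × (5.33 in)² = 22.31 in^2
Rod-side annular area A_ann = π/4 × (5.33² − 3.98²) = 9.871 in^2
Net thrust = P_cap·A_cap − P_rod·A_ann = 89470 lbf − 8450 lbf

F ≈ 81000 lbf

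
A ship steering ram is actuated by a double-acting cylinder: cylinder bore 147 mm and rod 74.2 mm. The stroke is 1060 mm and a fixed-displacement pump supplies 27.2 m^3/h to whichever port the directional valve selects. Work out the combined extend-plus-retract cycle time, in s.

Cap-side area A_cap = π/4 × (147 mm)² = 16970 mm^2
Rod-side annular area A_ann = π/4 × (147² − 74.2²) = 12650 mm^2
t_ext = A_cap·L/Q = 2.381 s
t_ret = A_ann·L/Q = 1.774 s
t_cycle = t_ext + t_ret

t ≈ 4.16 s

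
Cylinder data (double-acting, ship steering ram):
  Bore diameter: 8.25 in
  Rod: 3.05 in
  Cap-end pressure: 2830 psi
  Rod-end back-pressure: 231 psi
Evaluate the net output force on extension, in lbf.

F ≈ 1.41e5 lbf

Cap-side area A_cap = π/4 × (8.25 in)² = 53.46 in^2
Rod-side annular area A_ann = π/4 × (8.25² − 3.05²) = 46.15 in^2
Net thrust = P_cap·A_cap − P_rod·A_ann = 1.513e5 lbf − 10660 lbf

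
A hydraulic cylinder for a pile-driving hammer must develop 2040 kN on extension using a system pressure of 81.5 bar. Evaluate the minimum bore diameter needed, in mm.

Extension force acts on the full piston face: F = P × (π/4)D².
D = √(4F / (πP)) = √(4 × 2040 kN / (π × 81.5 bar))

D ≈ 565 mm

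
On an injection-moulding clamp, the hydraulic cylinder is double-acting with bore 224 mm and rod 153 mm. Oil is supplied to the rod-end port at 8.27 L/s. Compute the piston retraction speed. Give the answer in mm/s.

Rod-side annular area A_ann = π/4 × (224² − 153²) = 21020 mm^2
Flow into the rod-end port fills the annular volume.
v = Q / A

v ≈ 393 mm/s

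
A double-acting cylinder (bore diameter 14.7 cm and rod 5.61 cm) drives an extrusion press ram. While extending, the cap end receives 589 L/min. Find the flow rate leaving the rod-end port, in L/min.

Cap-side area A_cap = π/4 × (14.7 cm)² = 169.7 cm^2
Rod-side annular area A_ann = π/4 × (14.7² − 5.61²) = 145.0 cm^2
Piston speed v = Q_in/A_cap; rod-end outflow Q_out = v × A_ann = Q_in × A_ann/A_cap.

Q_out ≈ 503 L/min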